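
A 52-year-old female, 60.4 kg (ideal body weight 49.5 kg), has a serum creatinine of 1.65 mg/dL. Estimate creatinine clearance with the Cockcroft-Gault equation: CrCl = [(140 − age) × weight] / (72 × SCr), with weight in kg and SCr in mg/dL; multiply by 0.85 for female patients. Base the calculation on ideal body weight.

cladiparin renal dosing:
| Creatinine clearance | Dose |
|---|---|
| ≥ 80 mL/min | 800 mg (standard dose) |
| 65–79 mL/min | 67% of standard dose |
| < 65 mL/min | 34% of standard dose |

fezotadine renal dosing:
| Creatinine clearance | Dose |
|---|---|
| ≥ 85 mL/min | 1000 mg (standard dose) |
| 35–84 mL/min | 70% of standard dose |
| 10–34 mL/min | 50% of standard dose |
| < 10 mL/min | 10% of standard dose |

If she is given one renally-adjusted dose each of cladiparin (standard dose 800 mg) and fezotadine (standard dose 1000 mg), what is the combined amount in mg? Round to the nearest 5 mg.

CrCl = (140 − 52) × 49.5 / (72 × 1.65) × 0.85 = 4356.0 / 118.80 × 0.85 ≈ 31.2 mL/min
CrCl ≈ 31 mL/min.
cladiparin: < 65 mL/min → 34% of 800 mg = 272 mg.
fezotadine: 10–34 mL/min → 50% of 1000 mg = 500 mg.
Total = 272 + 500 = 772 mg.

770 mg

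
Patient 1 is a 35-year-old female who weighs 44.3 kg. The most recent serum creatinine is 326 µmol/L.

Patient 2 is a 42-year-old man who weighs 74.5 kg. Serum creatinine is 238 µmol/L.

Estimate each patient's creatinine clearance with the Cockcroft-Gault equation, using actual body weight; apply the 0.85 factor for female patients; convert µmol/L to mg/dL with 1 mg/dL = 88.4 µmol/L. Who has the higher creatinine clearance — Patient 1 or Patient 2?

Patient 1: SCr = 326 / 88.4 = 3.688 mg/dL
Patient 1: CrCl = (140 − 35) × 44.3 / (72 × 3.688) × 0.85 = 4651.5 / 265.54 × 0.85 ≈ 14.9 mL/min
Patient 2: SCr = 238 / 88.4 = 2.692 mg/dL
Patient 2: CrCl = (140 − 42) × 74.5 / (72 × 2.692) = 7301.0 / 193.82 ≈ 37.7 mL/min
14.9 vs 37.7 mL/min → Patient 2 is higher.

Patient 2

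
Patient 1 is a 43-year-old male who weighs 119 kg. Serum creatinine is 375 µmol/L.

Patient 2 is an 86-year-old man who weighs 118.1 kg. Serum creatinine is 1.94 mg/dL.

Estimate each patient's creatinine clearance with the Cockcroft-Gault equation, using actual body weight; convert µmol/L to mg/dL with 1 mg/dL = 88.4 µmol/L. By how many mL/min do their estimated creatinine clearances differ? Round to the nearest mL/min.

Patient 1: SCr = 375 / 88.4 = 4.242 mg/dL
Patient 1: CrCl = (140 − 43) × 119 / (72 × 4.242) = 11543.0 / 305.42 ≈ 37.8 mL/min
Patient 2: CrCl = (140 − 86) × 118.1 / (72 × 1.94) = 6377.4 / 139.68 ≈ 45.7 mL/min
|37.8 − 45.7| = 7.9 mL/min

8 mL/min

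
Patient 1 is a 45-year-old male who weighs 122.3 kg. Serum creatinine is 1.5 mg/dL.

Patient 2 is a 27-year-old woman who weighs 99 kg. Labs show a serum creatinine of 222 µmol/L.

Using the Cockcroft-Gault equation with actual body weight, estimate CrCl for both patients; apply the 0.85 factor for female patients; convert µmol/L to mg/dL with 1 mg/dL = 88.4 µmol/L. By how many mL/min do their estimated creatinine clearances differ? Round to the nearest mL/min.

Patient 1: CrCl = (140 − 45) × 122.3 / (72 × 1.5) = 11618.5 / 108.00 ≈ 107.6 mL/min
Patient 2: SCr = 222 / 88.4 = 2.511 mg/dL
Patient 2: CrCl = (140 − 27) × 99 / (72 × 2.511) × 0.85 = 11187.0 / 180.79 × 0.85 ≈ 52.6 mL/min
|107.6 − 52.6| = 55.0 mL/min

55 mL/min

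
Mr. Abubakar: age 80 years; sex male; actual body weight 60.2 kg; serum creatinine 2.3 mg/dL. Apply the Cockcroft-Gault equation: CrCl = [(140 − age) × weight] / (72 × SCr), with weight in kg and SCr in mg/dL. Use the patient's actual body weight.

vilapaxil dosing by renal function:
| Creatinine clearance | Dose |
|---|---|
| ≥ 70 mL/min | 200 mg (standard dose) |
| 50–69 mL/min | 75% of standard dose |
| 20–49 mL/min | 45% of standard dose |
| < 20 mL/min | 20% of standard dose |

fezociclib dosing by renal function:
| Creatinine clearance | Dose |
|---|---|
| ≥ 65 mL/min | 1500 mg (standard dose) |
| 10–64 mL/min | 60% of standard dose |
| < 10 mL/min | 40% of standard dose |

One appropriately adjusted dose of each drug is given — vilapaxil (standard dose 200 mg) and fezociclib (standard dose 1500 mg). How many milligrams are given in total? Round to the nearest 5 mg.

990 mg

CrCl = (140 − 80) × 60.2 / (72 × 2.3) = 3612.0 / 165.60 ≈ 21.8 mL/min
CrCl ≈ 22 mL/min.
vilapaxil: 20–49 mL/min → 45% of 200 mg = 90 mg.
fezociclib: 10–64 mL/min → 60% of 1500 mg = 900 mg.
Total = 90 + 900 = 990 mg.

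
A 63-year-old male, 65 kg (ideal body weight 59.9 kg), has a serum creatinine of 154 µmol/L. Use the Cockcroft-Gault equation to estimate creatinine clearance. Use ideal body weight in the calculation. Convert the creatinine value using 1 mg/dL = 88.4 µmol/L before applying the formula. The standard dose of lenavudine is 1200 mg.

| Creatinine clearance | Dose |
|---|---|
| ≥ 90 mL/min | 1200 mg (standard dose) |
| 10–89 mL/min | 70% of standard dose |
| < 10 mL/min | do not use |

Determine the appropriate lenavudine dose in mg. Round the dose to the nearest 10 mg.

840 mg

SCr = 154 / 88.4 = 1.742 mg/dL
CrCl = (140 − 63) × 59.9 / (72 × 1.742) = 4612.3 / 125.42 ≈ 36.8 mL/min
CrCl ≈ 37 mL/min → bracket 10–89 mL/min.
70% of 1200 mg = 840 mg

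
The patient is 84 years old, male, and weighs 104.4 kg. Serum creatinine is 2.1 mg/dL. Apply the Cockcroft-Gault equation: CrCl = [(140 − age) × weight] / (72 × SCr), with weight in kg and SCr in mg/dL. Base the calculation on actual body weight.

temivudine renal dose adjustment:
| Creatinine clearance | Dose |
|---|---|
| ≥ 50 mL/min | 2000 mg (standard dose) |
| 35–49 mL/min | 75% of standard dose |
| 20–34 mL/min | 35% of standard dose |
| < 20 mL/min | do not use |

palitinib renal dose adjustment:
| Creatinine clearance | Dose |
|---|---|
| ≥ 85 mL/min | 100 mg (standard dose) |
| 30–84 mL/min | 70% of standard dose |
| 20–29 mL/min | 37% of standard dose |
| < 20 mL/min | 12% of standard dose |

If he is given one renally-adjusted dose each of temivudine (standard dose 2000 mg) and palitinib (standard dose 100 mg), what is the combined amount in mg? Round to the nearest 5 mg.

CrCl = (140 − 84) × 104.4 / (72 × 2.1) = 5846.4 / 151.20 ≈ 38.7 mL/min
CrCl ≈ 39 mL/min.
temivudine: 35–49 mL/min → 75% of 2000 mg = 1500 mg.
palitinib: 30–84 mL/min → 70% of 100 mg = 70 mg.
Total = 1500 + 70 = 1570 mg.

1570 mg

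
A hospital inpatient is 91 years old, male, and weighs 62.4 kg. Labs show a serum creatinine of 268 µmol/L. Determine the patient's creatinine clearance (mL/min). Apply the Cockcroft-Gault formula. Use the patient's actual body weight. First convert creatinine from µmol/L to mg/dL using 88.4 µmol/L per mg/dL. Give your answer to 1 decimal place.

14.0 mL/min

SCr = 268 / 88.4 = 3.032 mg/dL
CrCl = (140 − 91) × 62.4 / (72 × 3.032) = 3057.6 / 218.30 ≈ 14.0 mL/min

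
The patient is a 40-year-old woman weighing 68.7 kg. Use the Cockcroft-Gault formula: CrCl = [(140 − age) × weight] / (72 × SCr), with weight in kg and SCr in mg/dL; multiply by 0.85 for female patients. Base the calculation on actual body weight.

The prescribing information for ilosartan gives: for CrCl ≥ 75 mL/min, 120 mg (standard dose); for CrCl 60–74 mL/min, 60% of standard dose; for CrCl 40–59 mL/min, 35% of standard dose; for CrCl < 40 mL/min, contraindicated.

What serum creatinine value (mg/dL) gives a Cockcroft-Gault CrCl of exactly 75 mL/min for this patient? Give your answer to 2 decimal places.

Standard dose requires CrCl ≥ 75 mL/min.
Set (140 − 40) × 68.7 × 0.85 / (72 × SCr) = 75
SCr = (140 − 40) × 68.7 × 0.85 / (72 × 75) = 1.081 mg/dL

1.08 mg/dL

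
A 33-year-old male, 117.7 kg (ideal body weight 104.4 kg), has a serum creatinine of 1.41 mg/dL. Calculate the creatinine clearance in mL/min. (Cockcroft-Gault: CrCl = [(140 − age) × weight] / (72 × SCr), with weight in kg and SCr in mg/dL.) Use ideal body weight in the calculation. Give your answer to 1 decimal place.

110.0 mL/min

CrCl = (140 − 33) × 104.4 / (72 × 1.41) = 11170.8 / 101.52 ≈ 110.0 mL/min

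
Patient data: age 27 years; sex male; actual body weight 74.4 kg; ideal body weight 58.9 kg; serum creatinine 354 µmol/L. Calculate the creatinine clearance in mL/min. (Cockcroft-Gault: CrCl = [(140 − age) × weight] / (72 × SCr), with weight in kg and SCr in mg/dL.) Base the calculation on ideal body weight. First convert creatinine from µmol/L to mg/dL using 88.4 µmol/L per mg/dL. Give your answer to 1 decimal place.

SCr = 354 / 88.4 = 4.005 mg/dL
CrCl = (140 − 27) × 58.9 / (72 × 4.005) = 6655.7 / 288.36 ≈ 23.1 mL/min

23.1 mL/min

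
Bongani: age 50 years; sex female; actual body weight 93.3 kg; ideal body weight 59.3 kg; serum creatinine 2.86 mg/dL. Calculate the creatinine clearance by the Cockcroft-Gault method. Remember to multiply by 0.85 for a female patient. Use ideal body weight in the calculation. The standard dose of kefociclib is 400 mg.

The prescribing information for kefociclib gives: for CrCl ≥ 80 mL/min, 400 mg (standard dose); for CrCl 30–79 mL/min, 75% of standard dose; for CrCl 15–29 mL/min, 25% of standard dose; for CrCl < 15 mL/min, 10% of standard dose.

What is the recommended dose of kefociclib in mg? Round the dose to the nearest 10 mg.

CrCl = (140 − 50) × 59.3 / (72 × 2.86) × 0.85 = 5337.0 / 205.92 × 0.85 ≈ 22.0 mL/min
CrCl ≈ 22 mL/min → bracket 15–29 mL/min.
25% of 400 mg = 100 mg

100 mg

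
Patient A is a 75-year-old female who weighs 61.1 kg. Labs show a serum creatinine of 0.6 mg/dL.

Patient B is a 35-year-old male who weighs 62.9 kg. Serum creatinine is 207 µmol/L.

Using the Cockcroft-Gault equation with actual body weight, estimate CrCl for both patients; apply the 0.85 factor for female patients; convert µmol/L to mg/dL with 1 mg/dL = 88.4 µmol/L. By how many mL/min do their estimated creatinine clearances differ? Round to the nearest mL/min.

39 mL/min

Patient A: CrCl = (140 − 75) × 61.1 / (72 × 0.6) × 0.85 = 3971.5 / 43.20 × 0.85 ≈ 78.1 mL/min
Patient B: SCr = 207 / 88.4 = 2.342 mg/dL
Patient B: CrCl = (140 − 35) × 62.9 / (72 × 2.342) = 6604.5 / 168.62 ≈ 39.2 mL/min
|78.1 − 39.2| = 38.9 mL/min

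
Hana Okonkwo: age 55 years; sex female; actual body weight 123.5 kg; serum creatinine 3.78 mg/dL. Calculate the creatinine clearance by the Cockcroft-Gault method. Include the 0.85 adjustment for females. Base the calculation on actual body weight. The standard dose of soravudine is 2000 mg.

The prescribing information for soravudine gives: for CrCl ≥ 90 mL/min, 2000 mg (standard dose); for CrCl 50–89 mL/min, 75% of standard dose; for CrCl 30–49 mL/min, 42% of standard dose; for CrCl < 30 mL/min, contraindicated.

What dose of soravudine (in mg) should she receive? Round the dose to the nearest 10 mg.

840 mg

CrCl = (140 − 55) × 123.5 / (72 × 3.78) × 0.85 = 10497.5 / 272.16 × 0.85 ≈ 32.8 mL/min
CrCl ≈ 33 mL/min → bracket 30–49 mL/min.
42% of 2000 mg = 840 mg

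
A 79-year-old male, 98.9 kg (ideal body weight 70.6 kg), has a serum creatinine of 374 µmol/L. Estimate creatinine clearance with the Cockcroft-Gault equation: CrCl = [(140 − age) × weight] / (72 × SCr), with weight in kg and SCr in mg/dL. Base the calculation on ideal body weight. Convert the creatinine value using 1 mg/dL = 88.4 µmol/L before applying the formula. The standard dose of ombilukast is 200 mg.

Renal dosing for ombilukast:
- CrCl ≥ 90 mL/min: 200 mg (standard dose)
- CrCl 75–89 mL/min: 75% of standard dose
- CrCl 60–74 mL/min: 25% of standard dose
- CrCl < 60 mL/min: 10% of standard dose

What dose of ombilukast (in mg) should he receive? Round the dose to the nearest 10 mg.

SCr = 374 / 88.4 = 4.231 mg/dL
CrCl = (140 − 79) × 70.6 / (72 × 4.231) = 4306.6 / 304.63 ≈ 14.1 mL/min
CrCl ≈ 14 mL/min → bracket < 60 mL/min.
10% of 200 mg = 20 mg

20 mg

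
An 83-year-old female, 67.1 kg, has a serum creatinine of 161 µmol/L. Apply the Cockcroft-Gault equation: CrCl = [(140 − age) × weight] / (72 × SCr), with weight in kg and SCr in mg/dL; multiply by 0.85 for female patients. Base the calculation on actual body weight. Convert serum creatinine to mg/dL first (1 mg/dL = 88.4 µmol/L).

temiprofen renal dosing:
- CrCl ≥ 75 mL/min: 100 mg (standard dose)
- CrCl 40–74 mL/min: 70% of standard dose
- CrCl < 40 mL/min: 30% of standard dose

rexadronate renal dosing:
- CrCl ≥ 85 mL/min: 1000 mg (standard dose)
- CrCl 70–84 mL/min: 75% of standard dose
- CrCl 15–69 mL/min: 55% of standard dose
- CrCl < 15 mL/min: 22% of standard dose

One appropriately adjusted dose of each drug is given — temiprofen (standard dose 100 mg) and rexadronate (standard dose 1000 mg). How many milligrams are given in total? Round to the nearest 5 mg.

SCr = 161 / 88.4 = 1.821 mg/dL
CrCl = (140 − 83) × 67.1 / (72 × 1.821) × 0.85 = 3824.7 / 131.11 × 0.85 ≈ 24.8 mL/min
CrCl ≈ 25 mL/min.
temiprofen: < 40 mL/min → 30% of 100 mg = 30 mg.
rexadronate: 15–69 mL/min → 55% of 1000 mg = 550 mg.
Total = 30 + 550 = 580 mg.

580 mg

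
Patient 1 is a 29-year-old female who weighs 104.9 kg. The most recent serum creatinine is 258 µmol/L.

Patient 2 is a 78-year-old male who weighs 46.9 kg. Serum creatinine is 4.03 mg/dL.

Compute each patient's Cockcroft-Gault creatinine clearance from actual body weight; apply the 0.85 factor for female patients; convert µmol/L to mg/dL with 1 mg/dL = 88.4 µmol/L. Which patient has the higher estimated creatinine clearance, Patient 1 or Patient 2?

Patient 1: SCr = 258 / 88.4 = 2.919 mg/dL
Patient 1: CrCl = (140 − 29) × 104.9 / (72 × 2.919) × 0.85 = 11643.9 / 210.17 × 0.85 ≈ 47.1 mL/min
Patient 2: CrCl = (140 − 78) × 46.9 / (72 × 4.03) = 2907.8 / 290.16 ≈ 10.0 mL/min
47.1 vs 10.0 mL/min → Patient 1 is higher.

Patient 1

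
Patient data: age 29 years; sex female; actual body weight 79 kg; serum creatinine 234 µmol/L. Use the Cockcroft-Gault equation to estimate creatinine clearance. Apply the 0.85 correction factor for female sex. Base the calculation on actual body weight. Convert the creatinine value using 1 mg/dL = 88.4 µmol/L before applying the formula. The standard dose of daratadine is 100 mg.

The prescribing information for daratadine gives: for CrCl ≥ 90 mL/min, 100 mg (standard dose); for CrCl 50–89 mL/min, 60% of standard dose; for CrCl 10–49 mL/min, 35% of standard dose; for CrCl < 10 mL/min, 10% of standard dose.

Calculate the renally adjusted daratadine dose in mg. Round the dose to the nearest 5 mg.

SCr = 234 / 88.4 = 2.647 mg/dL
CrCl = (140 − 29) × 79 / (72 × 2.647) × 0.85 = 8769.0 / 190.58 × 0.85 ≈ 39.1 mL/min
CrCl ≈ 39 mL/min → bracket 10–49 mL/min.
35% of 100 mg = 35 mg

35 mg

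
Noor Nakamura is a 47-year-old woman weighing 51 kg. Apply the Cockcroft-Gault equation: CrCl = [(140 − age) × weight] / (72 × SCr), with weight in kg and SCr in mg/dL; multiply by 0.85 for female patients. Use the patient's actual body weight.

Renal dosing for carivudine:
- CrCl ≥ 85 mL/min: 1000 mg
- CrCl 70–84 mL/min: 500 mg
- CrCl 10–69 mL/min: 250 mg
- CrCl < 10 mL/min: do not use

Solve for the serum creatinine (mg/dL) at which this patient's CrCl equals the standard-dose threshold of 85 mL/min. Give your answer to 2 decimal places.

Standard dose requires CrCl ≥ 85 mL/min.
Set (140 − 47) × 51 × 0.85 / (72 × SCr) = 85
SCr = (140 − 47) × 51 × 0.85 / (72 × 85) = 0.659 mg/dL

0.66 mg/dL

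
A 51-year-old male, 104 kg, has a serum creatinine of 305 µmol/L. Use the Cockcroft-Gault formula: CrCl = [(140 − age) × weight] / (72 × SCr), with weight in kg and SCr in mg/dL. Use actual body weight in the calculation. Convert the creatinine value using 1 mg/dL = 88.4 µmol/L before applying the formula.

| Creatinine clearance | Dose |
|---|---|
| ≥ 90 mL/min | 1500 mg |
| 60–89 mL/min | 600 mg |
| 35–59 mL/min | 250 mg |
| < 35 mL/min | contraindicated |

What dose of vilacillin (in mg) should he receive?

250 mg

SCr = 305 / 88.4 = 3.45 mg/dL
CrCl = (140 − 51) × 104 / (72 × 3.45) = 9256.0 / 248.40 ≈ 37.3 mL/min
CrCl ≈ 37 mL/min → bracket 35–59 mL/min.
Dose for this bracket: 250 mg.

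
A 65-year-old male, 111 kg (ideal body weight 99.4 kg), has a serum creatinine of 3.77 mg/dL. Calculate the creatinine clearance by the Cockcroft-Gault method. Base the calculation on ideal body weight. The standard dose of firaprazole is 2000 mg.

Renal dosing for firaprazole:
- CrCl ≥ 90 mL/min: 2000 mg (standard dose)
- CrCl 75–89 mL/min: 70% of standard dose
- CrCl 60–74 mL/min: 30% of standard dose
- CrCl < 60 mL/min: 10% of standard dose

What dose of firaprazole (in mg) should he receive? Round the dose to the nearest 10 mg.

200 mg

CrCl = (140 − 65) × 99.4 / (72 × 3.77) = 7455.0 / 271.44 ≈ 27.5 mL/min
CrCl ≈ 27 mL/min → bracket < 60 mL/min.
10% of 2000 mg = 200 mg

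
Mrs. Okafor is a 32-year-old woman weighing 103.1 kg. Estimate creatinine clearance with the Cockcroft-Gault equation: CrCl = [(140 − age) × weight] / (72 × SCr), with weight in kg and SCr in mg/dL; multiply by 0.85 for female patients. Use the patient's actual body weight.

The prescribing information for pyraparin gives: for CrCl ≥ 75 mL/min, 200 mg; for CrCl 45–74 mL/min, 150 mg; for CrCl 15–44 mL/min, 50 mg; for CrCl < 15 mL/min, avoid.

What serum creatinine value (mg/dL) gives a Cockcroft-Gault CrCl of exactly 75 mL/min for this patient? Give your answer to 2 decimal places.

Standard dose requires CrCl ≥ 75 mL/min.
Set (140 − 32) × 103.1 × 0.85 / (72 × SCr) = 75
SCr = (140 − 32) × 103.1 × 0.85 / (72 × 75) = 1.753 mg/dL

1.75 mg/dL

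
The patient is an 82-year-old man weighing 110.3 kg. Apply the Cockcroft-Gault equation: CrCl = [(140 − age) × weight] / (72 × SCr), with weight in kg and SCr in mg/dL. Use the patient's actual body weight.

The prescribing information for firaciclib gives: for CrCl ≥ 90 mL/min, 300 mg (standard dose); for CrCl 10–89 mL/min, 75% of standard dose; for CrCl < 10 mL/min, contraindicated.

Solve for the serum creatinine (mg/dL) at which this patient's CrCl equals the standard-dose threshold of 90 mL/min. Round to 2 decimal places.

Standard dose requires CrCl ≥ 90 mL/min.
Set (140 − 82) × 110.3 / (72 × SCr) = 90
SCr = (140 − 82) × 110.3 / (72 × 90) = 0.987 mg/dL

0.99 mg/dL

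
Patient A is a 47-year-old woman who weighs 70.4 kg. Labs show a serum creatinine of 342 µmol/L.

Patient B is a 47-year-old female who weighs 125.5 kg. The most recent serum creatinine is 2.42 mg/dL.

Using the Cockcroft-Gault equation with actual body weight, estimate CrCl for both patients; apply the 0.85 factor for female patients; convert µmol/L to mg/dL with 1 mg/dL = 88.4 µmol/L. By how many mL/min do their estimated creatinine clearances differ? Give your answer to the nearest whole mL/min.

Patient A: SCr = 342 / 88.4 = 3.869 mg/dL
Patient A: CrCl = (140 − 47) × 70.4 / (72 × 3.869) × 0.85 = 6547.2 / 278.57 × 0.85 ≈ 20.0 mL/min
Patient B: CrCl = (140 − 47) × 125.5 / (72 × 2.42) × 0.85 = 11671.5 / 174.24 × 0.85 ≈ 56.9 mL/min
|20.0 − 56.9| = 36.9 mL/min

37 mL/min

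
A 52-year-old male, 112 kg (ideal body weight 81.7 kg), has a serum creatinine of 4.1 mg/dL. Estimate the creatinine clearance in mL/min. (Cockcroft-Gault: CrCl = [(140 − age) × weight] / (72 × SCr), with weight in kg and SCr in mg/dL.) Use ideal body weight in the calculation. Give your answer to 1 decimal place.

24.4 mL/min

CrCl = (140 − 52) × 81.7 / (72 × 4.1) = 7189.6 / 295.20 ≈ 24.4 mL/min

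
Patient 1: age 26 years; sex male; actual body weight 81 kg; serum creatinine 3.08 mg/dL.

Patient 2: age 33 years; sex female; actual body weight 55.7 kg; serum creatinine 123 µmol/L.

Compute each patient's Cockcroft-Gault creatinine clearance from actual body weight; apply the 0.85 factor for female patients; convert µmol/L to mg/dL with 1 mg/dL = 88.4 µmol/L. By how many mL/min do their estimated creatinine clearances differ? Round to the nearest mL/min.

9 mL/min

Patient 1: CrCl = (140 − 26) × 81 / (72 × 3.08) = 9234.0 / 221.76 ≈ 41.6 mL/min
Patient 2: SCr = 123 / 88.4 = 1.391 mg/dL
Patient 2: CrCl = (140 − 33) × 55.7 / (72 × 1.391) × 0.85 = 5959.9 / 100.15 × 0.85 ≈ 50.6 mL/min
|41.6 − 50.6| = 9.0 mL/min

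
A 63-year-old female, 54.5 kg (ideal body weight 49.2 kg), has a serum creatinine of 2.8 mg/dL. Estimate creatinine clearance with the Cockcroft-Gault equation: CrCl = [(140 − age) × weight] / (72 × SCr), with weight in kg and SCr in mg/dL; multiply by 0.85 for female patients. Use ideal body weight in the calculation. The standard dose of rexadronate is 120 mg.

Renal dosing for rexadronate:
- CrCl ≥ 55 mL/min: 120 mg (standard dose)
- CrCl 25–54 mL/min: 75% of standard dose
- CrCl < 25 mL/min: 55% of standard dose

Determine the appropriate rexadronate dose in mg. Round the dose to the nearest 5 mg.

65 mg

CrCl = (140 − 63) × 49.2 / (72 × 2.8) × 0.85 = 3788.4 / 201.60 × 0.85 ≈ 16.0 mL/min
CrCl ≈ 16 mL/min → bracket < 25 mL/min.
55% of 120 mg = 66 mg → 65 mg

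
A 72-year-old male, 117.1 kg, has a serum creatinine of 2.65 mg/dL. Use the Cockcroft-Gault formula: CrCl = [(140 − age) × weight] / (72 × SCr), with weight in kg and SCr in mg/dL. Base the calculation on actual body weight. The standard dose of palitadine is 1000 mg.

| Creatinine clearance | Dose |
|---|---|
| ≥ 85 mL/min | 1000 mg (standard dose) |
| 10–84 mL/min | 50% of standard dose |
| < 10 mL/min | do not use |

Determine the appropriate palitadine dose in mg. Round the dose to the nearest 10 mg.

500 mg

CrCl = (140 − 72) × 117.1 / (72 × 2.65) = 7962.8 / 190.80 ≈ 41.7 mL/min
CrCl ≈ 42 mL/min → bracket 10–84 mL/min.
50% of 1000 mg = 500 mg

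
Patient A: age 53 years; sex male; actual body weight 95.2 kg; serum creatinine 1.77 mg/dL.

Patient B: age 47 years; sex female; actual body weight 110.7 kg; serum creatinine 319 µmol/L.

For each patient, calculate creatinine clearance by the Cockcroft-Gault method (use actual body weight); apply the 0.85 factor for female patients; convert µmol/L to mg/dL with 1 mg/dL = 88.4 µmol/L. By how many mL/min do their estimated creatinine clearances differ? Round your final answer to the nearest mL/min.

Patient A: CrCl = (140 − 53) × 95.2 / (72 × 1.77) = 8282.4 / 127.44 ≈ 65.0 mL/min
Patient B: SCr = 319 / 88.4 = 3.609 mg/dL
Patient B: CrCl = (140 − 47) × 110.7 / (72 × 3.609) × 0.85 = 10295.1 / 259.85 × 0.85 ≈ 33.7 mL/min
|65.0 − 33.7| = 31.3 mL/min

31 mL/min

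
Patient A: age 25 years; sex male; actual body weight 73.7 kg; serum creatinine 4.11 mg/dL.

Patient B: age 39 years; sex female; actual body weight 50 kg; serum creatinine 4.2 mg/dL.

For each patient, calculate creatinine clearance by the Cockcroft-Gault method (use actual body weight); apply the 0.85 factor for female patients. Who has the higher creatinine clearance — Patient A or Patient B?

Patient A

Patient A: CrCl = (140 − 25) × 73.7 / (72 × 4.11) = 8475.5 / 295.92 ≈ 28.6 mL/min
Patient B: CrCl = (140 − 39) × 50 / (72 × 4.2) × 0.85 = 5050.0 / 302.40 × 0.85 ≈ 14.2 mL/min
28.6 vs 14.2 mL/min → Patient A is higher.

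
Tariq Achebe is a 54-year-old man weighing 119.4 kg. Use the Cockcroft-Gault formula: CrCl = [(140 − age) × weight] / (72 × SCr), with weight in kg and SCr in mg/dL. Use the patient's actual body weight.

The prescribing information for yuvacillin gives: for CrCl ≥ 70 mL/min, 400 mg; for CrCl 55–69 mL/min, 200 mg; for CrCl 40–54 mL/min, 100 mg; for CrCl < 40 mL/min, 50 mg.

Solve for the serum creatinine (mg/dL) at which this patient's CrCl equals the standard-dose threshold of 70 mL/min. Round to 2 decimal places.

Standard dose requires CrCl ≥ 70 mL/min.
Set (140 − 54) × 119.4 / (72 × SCr) = 70
SCr = (140 − 54) × 119.4 / (72 × 70) = 2.037 mg/dL

2.04 mg/dL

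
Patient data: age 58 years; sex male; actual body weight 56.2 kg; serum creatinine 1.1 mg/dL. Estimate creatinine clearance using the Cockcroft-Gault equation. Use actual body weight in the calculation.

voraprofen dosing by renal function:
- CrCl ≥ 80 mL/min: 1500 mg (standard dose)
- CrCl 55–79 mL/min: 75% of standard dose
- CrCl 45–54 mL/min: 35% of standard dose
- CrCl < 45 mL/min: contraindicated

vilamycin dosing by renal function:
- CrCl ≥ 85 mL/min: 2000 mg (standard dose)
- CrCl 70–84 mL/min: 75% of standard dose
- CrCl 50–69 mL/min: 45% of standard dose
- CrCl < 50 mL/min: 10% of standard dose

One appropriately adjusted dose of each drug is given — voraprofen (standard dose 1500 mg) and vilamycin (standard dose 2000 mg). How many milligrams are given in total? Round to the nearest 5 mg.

2025 mg

CrCl = (140 − 58) × 56.2 / (72 × 1.1) = 4608.4 / 79.20 ≈ 58.2 mL/min
CrCl ≈ 58 mL/min.
voraprofen: 55–79 mL/min → 75% of 1500 mg = 1125 mg.
vilamycin: 50–69 mL/min → 45% of 2000 mg = 900 mg.
Total = 1125 + 900 = 2025 mg.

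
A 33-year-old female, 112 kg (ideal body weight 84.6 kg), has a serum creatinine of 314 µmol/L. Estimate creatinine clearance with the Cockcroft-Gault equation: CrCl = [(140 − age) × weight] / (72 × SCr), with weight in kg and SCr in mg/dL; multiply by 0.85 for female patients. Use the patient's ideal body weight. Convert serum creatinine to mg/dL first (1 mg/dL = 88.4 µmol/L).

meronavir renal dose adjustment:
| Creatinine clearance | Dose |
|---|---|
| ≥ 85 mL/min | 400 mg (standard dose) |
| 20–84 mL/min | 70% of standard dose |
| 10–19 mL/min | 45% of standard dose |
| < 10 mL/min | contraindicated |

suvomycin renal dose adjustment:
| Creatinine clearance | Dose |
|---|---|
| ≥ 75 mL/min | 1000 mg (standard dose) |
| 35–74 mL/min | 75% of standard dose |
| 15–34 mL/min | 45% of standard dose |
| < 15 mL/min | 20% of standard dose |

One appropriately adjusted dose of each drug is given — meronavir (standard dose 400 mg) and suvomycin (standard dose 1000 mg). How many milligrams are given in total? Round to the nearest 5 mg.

SCr = 314 / 88.4 = 3.552 mg/dL
CrCl = (140 − 33) × 84.6 / (72 × 3.552) × 0.85 = 9052.2 / 255.74 × 0.85 ≈ 30.1 mL/min
CrCl ≈ 30 mL/min.
meronavir: 20–84 mL/min → 70% of 400 mg = 280 mg.
suvomycin: 15–34 mL/min → 45% of 1000 mg = 450 mg.
Total = 280 + 450 = 730 mg.

730 mg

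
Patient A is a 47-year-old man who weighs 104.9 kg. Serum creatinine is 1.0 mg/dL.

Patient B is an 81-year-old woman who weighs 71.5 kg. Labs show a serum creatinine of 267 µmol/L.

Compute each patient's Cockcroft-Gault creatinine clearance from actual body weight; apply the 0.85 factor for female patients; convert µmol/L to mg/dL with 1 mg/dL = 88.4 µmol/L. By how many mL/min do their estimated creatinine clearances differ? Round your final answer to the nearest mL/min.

Patient A: CrCl = (140 − 47) × 104.9 / (72 × 1) = 9755.7 / 72.00 ≈ 135.5 mL/min
Patient B: SCr = 267 / 88.4 = 3.02 mg/dL
Patient B: CrCl = (140 − 81) × 71.5 / (72 × 3.02) × 0.85 = 4218.5 / 217.44 × 0.85 ≈ 16.5 mL/min
|135.5 − 16.5| = 119.0 mL/min

119 mL/min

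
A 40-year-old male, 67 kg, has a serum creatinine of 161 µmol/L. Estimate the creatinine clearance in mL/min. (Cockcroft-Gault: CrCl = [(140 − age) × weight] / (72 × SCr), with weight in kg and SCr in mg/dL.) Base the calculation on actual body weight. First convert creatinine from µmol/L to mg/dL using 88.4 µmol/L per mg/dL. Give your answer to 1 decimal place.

SCr = 161 / 88.4 = 1.821 mg/dL
CrCl = (140 − 40) × 67 / (72 × 1.821) = 6700.0 / 131.11 ≈ 51.1 mL/min

51.1 mL/min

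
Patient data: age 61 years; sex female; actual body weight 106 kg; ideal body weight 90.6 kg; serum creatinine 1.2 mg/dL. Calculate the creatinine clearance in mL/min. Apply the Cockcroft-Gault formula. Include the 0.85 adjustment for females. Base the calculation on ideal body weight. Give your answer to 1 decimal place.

CrCl = (140 − 61) × 90.6 / (72 × 1.2) × 0.85 = 7157.4 / 86.40 × 0.85 ≈ 70.4 mL/min

70.4 mL/min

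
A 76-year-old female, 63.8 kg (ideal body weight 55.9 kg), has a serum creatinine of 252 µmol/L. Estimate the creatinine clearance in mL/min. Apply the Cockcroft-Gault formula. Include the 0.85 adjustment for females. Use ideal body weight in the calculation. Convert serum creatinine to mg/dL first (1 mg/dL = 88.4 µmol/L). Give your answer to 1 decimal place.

14.8 mL/min

SCr = 252 / 88.4 = 2.851 mg/dL
CrCl = (140 − 76) × 55.9 / (72 × 2.851) × 0.85 = 3577.6 / 205.27 × 0.85 ≈ 14.8 mL/min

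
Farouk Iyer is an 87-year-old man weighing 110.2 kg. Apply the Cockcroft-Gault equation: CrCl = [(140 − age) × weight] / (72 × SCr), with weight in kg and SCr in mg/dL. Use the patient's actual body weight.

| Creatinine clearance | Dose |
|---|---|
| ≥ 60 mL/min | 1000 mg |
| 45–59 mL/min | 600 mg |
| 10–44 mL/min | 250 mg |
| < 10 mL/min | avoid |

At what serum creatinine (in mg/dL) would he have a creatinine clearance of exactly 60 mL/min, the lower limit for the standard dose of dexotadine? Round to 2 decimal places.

Standard dose requires CrCl ≥ 60 mL/min.
Set (140 − 87) × 110.2 / (72 × SCr) = 60
SCr = (140 − 87) × 110.2 / (72 × 60) = 1.352 mg/dL

1.35 mg/dL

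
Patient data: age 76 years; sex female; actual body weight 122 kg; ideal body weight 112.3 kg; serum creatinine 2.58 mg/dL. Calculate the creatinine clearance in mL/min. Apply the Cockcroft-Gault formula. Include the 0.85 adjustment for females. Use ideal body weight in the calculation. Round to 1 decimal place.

CrCl = (140 − 76) × 112.3 / (72 × 2.58) × 0.85 = 7187.2 / 185.76 × 0.85 ≈ 32.9 mL/min

32.9 mL/min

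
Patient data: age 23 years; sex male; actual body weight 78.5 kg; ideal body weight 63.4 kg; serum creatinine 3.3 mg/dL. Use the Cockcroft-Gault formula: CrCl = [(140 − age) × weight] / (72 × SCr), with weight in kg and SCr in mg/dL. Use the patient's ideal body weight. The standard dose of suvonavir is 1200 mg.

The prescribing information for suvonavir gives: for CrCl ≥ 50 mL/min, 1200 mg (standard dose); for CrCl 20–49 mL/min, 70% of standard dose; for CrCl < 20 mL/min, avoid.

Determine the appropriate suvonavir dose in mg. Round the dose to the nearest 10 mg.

CrCl = (140 − 23) × 63.4 / (72 × 3.3) = 7417.8 / 237.60 ≈ 31.2 mL/min
CrCl ≈ 31 mL/min → bracket 20–49 mL/min.
70% of 1200 mg = 840 mg

840 mg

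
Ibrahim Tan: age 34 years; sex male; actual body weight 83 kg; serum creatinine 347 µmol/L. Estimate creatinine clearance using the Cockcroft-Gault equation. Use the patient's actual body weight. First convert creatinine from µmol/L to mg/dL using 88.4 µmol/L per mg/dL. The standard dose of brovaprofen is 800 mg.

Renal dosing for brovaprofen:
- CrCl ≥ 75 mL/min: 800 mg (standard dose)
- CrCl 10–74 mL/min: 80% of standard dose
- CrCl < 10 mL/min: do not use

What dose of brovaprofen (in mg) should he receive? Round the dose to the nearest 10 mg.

640 mg

SCr = 347 / 88.4 = 3.925 mg/dL
CrCl = (140 − 34) × 83 / (72 × 3.925) = 8798.0 / 282.60 ≈ 31.1 mL/min
CrCl ≈ 31 mL/min → bracket 10–74 mL/min.
80% of 800 mg = 640 mg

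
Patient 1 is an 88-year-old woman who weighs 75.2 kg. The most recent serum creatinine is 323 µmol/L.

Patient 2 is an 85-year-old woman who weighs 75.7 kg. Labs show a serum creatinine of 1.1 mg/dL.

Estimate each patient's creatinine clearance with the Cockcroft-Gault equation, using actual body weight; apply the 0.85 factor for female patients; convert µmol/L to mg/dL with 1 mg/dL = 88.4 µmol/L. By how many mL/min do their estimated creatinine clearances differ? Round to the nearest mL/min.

Patient 1: SCr = 323 / 88.4 = 3.654 mg/dL
Patient 1: CrCl = (140 − 88) × 75.2 / (72 × 3.654) × 0.85 = 3910.4 / 263.09 × 0.85 ≈ 12.6 mL/min
Patient 2: CrCl = (140 − 85) × 75.7 / (72 × 1.1) × 0.85 = 4163.5 / 79.20 × 0.85 ≈ 44.7 mL/min
|12.6 − 44.7| = 32.1 mL/min

32 mL/min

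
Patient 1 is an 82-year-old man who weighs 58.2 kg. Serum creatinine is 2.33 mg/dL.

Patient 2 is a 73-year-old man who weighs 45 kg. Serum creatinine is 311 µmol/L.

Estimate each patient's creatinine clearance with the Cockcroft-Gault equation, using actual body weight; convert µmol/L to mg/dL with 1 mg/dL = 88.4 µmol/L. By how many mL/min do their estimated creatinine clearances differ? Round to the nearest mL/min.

8 mL/min

Patient 1: CrCl = (140 − 82) × 58.2 / (72 × 2.33) = 3375.6 / 167.76 ≈ 20.1 mL/min
Patient 2: SCr = 311 / 88.4 = 3.518 mg/dL
Patient 2: CrCl = (140 − 73) × 45 / (72 × 3.518) = 3015.0 / 253.30 ≈ 11.9 mL/min
|20.1 − 11.9| = 8.2 mL/min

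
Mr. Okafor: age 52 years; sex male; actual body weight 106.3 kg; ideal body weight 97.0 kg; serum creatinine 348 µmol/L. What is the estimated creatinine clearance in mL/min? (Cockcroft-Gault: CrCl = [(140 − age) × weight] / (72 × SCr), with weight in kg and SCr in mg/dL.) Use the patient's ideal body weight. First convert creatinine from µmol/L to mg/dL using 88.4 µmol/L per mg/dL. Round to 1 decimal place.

30.1 mL/min

SCr = 348 / 88.4 = 3.937 mg/dL
CrCl = (140 − 52) × 97 / (72 × 3.937) = 8536.0 / 283.46 ≈ 30.1 mL/min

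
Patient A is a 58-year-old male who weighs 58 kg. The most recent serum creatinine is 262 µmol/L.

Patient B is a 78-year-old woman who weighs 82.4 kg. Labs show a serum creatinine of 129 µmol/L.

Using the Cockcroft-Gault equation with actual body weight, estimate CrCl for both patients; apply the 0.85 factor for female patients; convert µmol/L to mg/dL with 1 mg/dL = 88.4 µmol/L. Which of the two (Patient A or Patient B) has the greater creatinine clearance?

Patient B

Patient A: SCr = 262 / 88.4 = 2.964 mg/dL
Patient A: CrCl = (140 − 58) × 58 / (72 × 2.964) = 4756.0 / 213.41 ≈ 22.3 mL/min
Patient B: SCr = 129 / 88.4 = 1.459 mg/dL
Patient B: CrCl = (140 − 78) × 82.4 / (72 × 1.459) × 0.85 = 5108.8 / 105.05 × 0.85 ≈ 41.3 mL/min
22.3 vs 41.3 mL/min → Patient B is higher.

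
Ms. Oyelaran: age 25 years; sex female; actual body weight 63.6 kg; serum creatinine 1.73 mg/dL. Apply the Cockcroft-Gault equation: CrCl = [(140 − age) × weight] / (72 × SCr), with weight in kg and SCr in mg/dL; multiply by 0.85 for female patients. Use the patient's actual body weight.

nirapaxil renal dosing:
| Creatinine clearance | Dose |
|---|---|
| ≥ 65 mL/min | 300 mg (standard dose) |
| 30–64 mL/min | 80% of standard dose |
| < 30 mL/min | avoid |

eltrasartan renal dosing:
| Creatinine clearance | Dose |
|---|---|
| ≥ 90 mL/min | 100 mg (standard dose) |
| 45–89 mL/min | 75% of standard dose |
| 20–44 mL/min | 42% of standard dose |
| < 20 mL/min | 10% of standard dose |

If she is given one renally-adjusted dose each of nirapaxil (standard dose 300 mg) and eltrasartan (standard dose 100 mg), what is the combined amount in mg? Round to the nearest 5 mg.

315 mg

CrCl = (140 − 25) × 63.6 / (72 × 1.73) × 0.85 = 7314.0 / 124.56 × 0.85 ≈ 49.9 mL/min
CrCl ≈ 50 mL/min.
nirapaxil: 30–64 mL/min → 80% of 300 mg = 240 mg.
eltrasartan: 45–89 mL/min → 75% of 100 mg = 75 mg.
Total = 240 + 75 = 315 mg.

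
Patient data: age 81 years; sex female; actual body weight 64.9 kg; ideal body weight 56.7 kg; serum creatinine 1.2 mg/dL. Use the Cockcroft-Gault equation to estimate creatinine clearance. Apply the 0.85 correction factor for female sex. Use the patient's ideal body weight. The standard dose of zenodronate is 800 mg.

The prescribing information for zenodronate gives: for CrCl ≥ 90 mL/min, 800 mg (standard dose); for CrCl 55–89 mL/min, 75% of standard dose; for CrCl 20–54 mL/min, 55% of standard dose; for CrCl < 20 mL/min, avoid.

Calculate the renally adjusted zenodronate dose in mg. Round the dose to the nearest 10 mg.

CrCl = (140 − 81) × 56.7 / (72 × 1.2) × 0.85 = 3345.3 / 86.40 × 0.85 ≈ 32.9 mL/min
CrCl ≈ 33 mL/min → bracket 20–54 mL/min.
55% of 800 mg = 440 mg

440 mg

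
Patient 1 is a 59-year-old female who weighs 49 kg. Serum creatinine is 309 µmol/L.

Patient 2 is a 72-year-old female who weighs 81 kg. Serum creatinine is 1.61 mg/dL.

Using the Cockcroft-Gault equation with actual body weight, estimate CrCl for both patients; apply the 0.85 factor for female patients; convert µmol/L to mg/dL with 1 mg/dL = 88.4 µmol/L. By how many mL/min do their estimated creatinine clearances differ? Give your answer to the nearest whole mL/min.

27 mL/min

Patient 1: SCr = 309 / 88.4 = 3.495 mg/dL
Patient 1: CrCl = (140 − 59) × 49 / (72 × 3.495) × 0.85 = 3969.0 / 251.64 × 0.85 ≈ 13.4 mL/min
Patient 2: CrCl = (140 − 72) × 81 / (72 × 1.61) × 0.85 = 5508.0 / 115.92 × 0.85 ≈ 40.4 mL/min
|13.4 − 40.4| = 27.0 mL/min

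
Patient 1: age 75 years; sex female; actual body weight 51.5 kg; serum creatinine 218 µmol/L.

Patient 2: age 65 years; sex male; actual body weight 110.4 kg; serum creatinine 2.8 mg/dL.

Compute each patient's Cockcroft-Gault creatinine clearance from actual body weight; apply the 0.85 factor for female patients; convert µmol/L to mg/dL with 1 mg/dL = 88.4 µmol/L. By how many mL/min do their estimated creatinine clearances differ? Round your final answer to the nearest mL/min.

25 mL/min

Patient 1: SCr = 218 / 88.4 = 2.466 mg/dL
Patient 1: CrCl = (140 − 75) × 51.5 / (72 × 2.466) × 0.85 = 3347.5 / 177.55 × 0.85 ≈ 16.0 mL/min
Patient 2: CrCl = (140 − 65) × 110.4 / (72 × 2.8) = 8280.0 / 201.60 ≈ 41.1 mL/min
|16.0 − 41.1| = 25.1 mL/min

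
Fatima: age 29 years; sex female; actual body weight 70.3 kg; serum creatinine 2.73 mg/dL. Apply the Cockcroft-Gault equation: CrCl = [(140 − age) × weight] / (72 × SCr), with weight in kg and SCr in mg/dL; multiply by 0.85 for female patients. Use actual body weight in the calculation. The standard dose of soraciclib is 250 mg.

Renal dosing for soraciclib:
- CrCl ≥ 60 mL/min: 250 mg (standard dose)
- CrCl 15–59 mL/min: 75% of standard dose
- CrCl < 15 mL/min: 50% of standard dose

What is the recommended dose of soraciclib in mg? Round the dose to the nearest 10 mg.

CrCl = (140 − 29) × 70.3 / (72 × 2.73) × 0.85 = 7803.3 / 196.56 × 0.85 ≈ 33.7 mL/min
CrCl ≈ 34 mL/min → bracket 15–59 mL/min.
75% of 250 mg = 187.5 mg → 190 mg

190 mg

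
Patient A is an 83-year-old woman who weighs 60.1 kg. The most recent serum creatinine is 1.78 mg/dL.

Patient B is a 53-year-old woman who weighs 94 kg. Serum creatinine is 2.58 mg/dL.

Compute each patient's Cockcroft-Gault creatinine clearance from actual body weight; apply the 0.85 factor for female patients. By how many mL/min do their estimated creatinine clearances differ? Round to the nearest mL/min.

15 mL/min

Patient A: CrCl = (140 − 83) × 60.1 / (72 × 1.78) × 0.85 = 3425.7 / 128.16 × 0.85 ≈ 22.7 mL/min
Patient B: CrCl = (140 − 53) × 94 / (72 × 2.58) × 0.85 = 8178.0 / 185.76 × 0.85 ≈ 37.4 mL/min
|22.7 − 37.4| = 14.7 mL/min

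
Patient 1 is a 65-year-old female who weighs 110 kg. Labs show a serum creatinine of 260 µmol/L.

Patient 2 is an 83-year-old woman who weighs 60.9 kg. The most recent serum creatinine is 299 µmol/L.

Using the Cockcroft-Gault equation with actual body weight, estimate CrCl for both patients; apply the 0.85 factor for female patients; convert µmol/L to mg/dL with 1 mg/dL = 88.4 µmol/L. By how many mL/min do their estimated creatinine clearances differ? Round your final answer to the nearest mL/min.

21 mL/min

Patient 1: SCr = 260 / 88.4 = 2.941 mg/dL
Patient 1: CrCl = (140 − 65) × 110 / (72 × 2.941) × 0.85 = 8250.0 / 211.75 × 0.85 ≈ 33.1 mL/min
Patient 2: SCr = 299 / 88.4 = 3.382 mg/dL
Patient 2: CrCl = (140 − 83) × 60.9 / (72 × 3.382) × 0.85 = 3471.3 / 243.50 × 0.85 ≈ 12.1 mL/min
|33.1 − 12.1| = 21.0 mL/min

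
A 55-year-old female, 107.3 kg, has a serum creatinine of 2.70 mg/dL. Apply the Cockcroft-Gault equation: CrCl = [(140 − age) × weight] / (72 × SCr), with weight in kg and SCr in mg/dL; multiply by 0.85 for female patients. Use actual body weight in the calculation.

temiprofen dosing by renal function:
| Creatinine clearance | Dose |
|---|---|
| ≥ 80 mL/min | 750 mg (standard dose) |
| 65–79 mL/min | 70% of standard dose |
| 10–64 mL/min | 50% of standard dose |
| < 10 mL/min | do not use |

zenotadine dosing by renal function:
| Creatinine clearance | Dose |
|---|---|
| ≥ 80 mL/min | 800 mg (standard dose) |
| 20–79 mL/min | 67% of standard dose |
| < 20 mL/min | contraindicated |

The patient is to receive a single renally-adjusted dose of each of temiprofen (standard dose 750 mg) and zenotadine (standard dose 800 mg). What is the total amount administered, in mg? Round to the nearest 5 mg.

910 mg

CrCl = (140 − 55) × 107.3 / (72 × 2.7) × 0.85 = 9120.5 / 194.40 × 0.85 ≈ 39.9 mL/min
CrCl ≈ 40 mL/min.
temiprofen: 10–64 mL/min → 50% of 750 mg = 375 mg.
zenotadine: 20–79 mL/min → 67% of 800 mg = 536 mg.
Total = 375 + 536 = 911 mg.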